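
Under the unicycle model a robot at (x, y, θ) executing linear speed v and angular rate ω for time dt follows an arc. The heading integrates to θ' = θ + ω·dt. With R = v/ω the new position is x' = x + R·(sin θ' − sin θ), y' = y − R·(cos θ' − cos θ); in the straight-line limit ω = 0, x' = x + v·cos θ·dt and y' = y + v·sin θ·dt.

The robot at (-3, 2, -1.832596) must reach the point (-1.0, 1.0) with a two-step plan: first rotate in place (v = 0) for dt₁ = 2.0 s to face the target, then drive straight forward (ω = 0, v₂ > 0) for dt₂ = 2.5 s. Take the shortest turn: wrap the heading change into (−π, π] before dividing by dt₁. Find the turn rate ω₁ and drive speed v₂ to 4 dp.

ω₁ = 0.6845, v₂ = 0.8944

heading to target = atan2(1−2, -1−-3) = -0.4636
Δθ = wrap(-0.4636 − -1.8326) = 1.3689; ω₁ = Δθ/dt₁ = 0.6845
distance = √((-1−-3)² + (1−2)²) = 2.2361; v₂ = distance/dt₂ = 0.8944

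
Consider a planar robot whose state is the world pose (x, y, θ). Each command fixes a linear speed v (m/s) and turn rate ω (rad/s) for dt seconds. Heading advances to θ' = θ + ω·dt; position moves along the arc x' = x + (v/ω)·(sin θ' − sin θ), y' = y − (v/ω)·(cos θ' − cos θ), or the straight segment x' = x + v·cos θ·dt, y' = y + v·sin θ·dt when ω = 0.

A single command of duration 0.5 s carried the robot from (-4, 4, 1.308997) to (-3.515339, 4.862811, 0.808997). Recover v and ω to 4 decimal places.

v = 2.0000, ω = -1.0000

Δθ = 0.808997 − 1.308997 = -0.500000
ω = Δθ/dt = -0.500000/0.5 = -1.0000
R = −Δy/(cos θ' − cos θ) = -2.0000
v = R·ω = -2.0000·-1.0000 = 2.0000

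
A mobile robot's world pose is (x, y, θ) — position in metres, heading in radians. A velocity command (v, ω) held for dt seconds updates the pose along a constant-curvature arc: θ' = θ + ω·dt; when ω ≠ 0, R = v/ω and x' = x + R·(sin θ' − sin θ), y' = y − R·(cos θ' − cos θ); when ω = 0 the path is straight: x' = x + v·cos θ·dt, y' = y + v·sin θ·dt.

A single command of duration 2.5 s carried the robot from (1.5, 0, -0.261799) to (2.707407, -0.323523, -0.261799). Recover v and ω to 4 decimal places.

Δθ = -0.261799 − -0.261799 = 0.000000
ω = Δθ/dt = 0.000000/2.5 = 0.0000
ω = 0 → v = (Δx·cos θ + Δy·sin θ)/dt = 0.5000

v = 0.5000, ω = 0.0000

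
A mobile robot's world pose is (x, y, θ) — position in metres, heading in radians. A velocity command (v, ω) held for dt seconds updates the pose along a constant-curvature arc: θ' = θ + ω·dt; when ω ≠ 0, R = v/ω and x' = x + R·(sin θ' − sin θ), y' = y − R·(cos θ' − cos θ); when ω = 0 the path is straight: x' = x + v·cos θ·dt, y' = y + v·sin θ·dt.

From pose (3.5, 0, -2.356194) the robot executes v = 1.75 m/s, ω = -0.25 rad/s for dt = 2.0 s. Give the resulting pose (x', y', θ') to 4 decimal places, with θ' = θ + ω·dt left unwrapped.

θ' = -2.3562 + -0.25·2.0 = -2.8562
R = v/ω = 1.75/-0.25 = -7.0000
x' = 3.5 + -7.0000·(sin -2.8562 − sin -2.3562) = 0.5210
y' = 0 − -7.0000·(cos -2.8562 − cos -2.3562) = -1.7671

(0.5210, -1.7671, -2.8562)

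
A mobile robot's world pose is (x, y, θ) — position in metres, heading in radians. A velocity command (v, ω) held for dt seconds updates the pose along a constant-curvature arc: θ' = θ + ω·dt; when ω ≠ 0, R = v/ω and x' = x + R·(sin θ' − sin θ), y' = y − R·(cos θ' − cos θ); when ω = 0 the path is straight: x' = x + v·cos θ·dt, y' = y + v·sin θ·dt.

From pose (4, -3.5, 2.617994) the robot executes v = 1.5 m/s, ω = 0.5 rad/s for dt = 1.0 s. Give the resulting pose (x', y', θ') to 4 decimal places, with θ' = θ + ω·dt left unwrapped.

θ' = 2.6180 + 0.5·1.0 = 3.1180
R = v/ω = 1.5/0.5 = 3.0000
x' = 4 + 3.0000·(sin 3.1180 − sin 2.6180) = 2.5708
y' = -3.5 − 3.0000·(cos 3.1180 − cos 2.6180) = -3.0989

(2.5708, -3.0989, 3.1180)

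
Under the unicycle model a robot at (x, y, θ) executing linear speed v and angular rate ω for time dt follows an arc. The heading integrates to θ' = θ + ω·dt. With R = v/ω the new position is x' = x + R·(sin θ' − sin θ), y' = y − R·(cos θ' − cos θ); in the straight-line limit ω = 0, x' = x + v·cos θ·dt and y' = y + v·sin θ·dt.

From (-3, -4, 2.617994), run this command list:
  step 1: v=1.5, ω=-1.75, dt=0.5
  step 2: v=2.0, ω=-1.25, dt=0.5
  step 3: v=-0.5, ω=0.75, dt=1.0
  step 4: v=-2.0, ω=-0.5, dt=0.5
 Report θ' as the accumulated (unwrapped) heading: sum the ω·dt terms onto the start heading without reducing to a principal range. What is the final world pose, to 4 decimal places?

(-3.1454, -3.9000, 1.6180)

step 1: θ'=1.7430 (R=-0.8571) → pose (-3.4159, -3.4046, 1.7430)
step 2: θ'=1.1180 (R=-1.6000) → pose (-3.2783, -2.4304, 1.1180)
step 3: θ'=1.8680 (R=-0.6667) → pose (-3.3163, -2.9173, 1.8680)
step 4: θ'=1.6180 (R=4.0000) → pose (-3.1454, -3.9000, 1.6180)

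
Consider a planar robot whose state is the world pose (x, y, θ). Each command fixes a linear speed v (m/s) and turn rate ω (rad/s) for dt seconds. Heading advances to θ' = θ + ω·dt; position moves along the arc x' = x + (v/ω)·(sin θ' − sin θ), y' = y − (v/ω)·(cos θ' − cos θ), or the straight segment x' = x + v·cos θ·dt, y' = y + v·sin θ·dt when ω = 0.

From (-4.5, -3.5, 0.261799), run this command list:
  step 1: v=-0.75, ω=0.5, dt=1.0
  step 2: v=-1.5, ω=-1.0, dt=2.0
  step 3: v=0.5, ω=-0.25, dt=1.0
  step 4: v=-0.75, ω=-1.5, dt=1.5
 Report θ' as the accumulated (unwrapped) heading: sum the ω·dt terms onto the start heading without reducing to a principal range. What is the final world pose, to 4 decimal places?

(-6.7182, -3.3010, -3.7382)

step 1: θ'=0.7618 (R=-1.5000) → pose (-5.1471, -3.8635, 0.7618)
step 2: θ'=-1.2382 (R=1.5000) → pose (-7.6002, -3.2678, -1.2382)
step 3: θ'=-1.4882 (R=-2.0000) → pose (-7.4975, -3.7558, -1.4882)
step 4: θ'=-3.7382 (R=0.5000) → pose (-6.7182, -3.3010, -3.7382)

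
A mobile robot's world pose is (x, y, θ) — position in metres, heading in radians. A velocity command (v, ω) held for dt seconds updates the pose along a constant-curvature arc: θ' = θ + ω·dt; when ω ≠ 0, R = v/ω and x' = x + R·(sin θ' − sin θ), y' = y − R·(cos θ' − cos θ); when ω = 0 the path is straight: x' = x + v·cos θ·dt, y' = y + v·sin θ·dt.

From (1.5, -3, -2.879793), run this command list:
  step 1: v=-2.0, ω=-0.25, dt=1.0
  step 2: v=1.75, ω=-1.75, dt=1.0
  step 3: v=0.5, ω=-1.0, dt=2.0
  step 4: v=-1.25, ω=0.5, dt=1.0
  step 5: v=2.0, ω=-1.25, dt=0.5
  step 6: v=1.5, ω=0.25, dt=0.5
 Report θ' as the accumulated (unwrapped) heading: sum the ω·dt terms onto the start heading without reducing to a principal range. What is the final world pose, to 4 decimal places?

(3.5839, -1.6612, -6.8798)

step 1: θ'=-3.1298 (R=8.0000) → pose (3.4762, -2.7280, -3.1298)
step 2: θ'=-4.8798 (R=-1.0000) → pose (2.4783, -1.5614, -4.8798)
step 3: θ'=-6.8798 (R=-0.5000) → pose (3.2523, -1.2311, -6.8798)
step 4: θ'=-6.3798 (R=-2.5000) → pose (2.0888, -0.8109, -6.3798)
step 5: θ'=-7.0048 (R=-1.6000) → pose (2.9914, -1.2022, -7.0048)
step 6: θ'=-6.8798 (R=6.0000) → pose (3.5839, -1.6612, -6.8798)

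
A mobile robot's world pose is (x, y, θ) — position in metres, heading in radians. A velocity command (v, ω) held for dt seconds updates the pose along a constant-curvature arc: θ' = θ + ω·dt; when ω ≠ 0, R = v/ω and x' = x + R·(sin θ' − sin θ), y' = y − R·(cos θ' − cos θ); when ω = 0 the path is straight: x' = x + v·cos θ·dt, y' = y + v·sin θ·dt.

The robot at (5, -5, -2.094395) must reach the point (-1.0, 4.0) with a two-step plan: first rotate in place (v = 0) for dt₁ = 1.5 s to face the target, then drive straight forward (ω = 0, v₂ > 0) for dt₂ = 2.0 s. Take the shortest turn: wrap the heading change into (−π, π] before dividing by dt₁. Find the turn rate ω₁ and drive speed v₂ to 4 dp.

ω₁ = -1.3533, v₂ = 5.4083

heading to target = atan2(4−-5, -1−5) = 2.1588
Δθ = wrap(2.1588 − -2.0944) = -2.0300; ω₁ = Δθ/dt₁ = -1.3533
distance = √((-1−5)² + (4−-5)²) = 10.8167; v₂ = distance/dt₂ = 5.4083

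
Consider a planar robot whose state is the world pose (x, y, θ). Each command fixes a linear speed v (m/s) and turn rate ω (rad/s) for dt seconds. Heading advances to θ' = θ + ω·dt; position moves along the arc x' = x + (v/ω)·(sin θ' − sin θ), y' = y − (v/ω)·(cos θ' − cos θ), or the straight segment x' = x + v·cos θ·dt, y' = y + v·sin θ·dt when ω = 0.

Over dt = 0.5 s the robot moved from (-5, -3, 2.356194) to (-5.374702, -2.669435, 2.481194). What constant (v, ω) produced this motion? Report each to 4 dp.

v = 1.0000, ω = 0.2500

Δθ = 2.481194 − 2.356194 = 0.125000
ω = Δθ/dt = 0.125000/0.5 = 0.2500
R = Δx/(sin θ' − sin θ) = 4.0000
v = R·ω = 4.0000·0.2500 = 1.0000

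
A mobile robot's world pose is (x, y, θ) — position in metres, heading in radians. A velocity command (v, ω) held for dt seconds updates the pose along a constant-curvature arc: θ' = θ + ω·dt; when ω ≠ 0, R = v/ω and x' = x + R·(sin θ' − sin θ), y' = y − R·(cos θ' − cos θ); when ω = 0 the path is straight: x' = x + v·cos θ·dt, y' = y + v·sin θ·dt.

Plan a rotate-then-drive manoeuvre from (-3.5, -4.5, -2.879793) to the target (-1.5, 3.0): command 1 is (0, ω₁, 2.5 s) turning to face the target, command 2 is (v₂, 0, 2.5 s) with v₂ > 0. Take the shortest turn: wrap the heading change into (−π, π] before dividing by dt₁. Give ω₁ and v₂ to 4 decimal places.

ω₁ = -0.8373, v₂ = 3.1048

heading to target = atan2(3−-4.5, -1.5−-3.5) = 1.3102
Δθ = wrap(1.3102 − -2.8798) = -2.0932; ω₁ = Δθ/dt₁ = -0.8373
distance = √((-1.5−-3.5)² + (3−-4.5)²) = 7.7621; v₂ = distance/dt₂ = 3.1048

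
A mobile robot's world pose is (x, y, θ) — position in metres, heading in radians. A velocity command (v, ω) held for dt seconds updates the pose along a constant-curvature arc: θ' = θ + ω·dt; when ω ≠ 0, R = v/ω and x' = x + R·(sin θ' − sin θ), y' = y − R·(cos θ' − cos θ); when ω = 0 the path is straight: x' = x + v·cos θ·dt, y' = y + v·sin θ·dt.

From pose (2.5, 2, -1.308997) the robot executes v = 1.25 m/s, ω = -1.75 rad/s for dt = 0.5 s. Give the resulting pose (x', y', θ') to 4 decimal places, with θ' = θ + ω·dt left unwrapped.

θ' = -1.3090 + -1.75·0.5 = -2.1840
R = v/ω = 1.25/-1.75 = -0.7143
x' = 2.5 + -0.7143·(sin -2.1840 − sin -1.3090) = 2.3942
y' = 2 − -0.7143·(cos -2.1840 − cos -1.3090) = 1.4041

(2.3942, 1.4041, -2.1840)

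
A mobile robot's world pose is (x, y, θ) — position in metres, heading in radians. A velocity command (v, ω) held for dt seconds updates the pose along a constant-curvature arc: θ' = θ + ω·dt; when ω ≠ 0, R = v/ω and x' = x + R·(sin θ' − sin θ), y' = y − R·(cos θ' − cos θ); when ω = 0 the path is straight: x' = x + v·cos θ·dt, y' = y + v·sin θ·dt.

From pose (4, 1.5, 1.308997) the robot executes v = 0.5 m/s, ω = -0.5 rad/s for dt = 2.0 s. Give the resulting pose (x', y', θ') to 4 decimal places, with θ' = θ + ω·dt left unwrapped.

θ' = 1.3090 + -0.5·2.0 = 0.3090
R = v/ω = 0.5/-0.5 = -1.0000
x' = 4 + -1.0000·(sin 0.3090 − sin 1.3090) = 4.6618
y' = 1.5 − -1.0000·(cos 0.3090 − cos 1.3090) = 2.1938

(4.6618, 2.1938, 0.3090)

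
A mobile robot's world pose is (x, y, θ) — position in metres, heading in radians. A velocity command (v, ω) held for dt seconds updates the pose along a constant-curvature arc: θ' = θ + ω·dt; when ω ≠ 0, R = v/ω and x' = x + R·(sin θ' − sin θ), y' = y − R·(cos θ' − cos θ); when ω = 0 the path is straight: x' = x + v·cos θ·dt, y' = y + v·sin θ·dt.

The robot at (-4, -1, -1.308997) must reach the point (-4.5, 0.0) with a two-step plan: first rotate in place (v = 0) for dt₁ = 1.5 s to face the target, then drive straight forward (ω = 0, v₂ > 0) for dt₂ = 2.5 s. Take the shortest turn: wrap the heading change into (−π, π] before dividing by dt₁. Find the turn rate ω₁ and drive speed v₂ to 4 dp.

ω₁ = -1.9598, v₂ = 0.4472

heading to target = atan2(0−-1, -4.5−-4) = 2.0344
Δθ = wrap(2.0344 − -1.3090) = -2.9397; ω₁ = Δθ/dt₁ = -1.9598
distance = √((-4.5−-4)² + (0−-1)²) = 1.1180; v₂ = distance/dt₂ = 0.4472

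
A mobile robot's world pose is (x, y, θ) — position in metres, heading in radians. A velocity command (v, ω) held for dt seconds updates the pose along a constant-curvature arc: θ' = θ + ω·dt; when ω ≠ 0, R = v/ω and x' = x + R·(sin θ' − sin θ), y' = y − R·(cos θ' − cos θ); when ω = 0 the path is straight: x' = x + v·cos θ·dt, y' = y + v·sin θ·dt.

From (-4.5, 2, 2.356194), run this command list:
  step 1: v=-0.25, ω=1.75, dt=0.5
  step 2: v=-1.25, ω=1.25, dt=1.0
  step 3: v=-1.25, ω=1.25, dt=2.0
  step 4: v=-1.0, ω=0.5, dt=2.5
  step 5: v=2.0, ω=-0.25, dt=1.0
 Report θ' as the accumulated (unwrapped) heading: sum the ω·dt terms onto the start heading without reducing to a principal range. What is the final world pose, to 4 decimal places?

(-6.1902, 3.3836, 7.9812)

step 1: θ'=3.2312 (R=-0.1429) → pose (-4.3862, 1.9587, 3.2312)
step 2: θ'=4.4812 (R=-1.0000) → pose (-3.5023, 2.7256, 4.4812)
step 3: θ'=6.9812 (R=-1.0000) → pose (-5.1184, 3.7208, 6.9812)
step 4: θ'=8.2312 (R=-2.0000) → pose (-5.6924, 1.4519, 8.2312)
step 5: θ'=7.9812 (R=-8.0000) → pose (-6.1902, 3.3836, 7.9812)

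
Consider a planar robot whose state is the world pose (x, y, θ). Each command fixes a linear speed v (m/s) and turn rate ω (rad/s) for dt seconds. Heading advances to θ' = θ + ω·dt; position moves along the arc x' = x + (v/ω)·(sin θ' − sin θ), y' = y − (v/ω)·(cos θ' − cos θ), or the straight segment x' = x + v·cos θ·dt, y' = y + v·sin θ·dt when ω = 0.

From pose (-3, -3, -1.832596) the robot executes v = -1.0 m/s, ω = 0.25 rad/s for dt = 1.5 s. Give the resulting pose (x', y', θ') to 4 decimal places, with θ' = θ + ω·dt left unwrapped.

(-2.8893, -1.5129, -1.4576)

θ' = -1.8326 + 0.25·1.5 = -1.4576
R = v/ω = -1.0/0.25 = -4.0000
x' = -3 + -4.0000·(sin -1.4576 − sin -1.8326) = -2.8893
y' = -3 − -4.0000·(cos -1.4576 − cos -1.8326) = -1.5129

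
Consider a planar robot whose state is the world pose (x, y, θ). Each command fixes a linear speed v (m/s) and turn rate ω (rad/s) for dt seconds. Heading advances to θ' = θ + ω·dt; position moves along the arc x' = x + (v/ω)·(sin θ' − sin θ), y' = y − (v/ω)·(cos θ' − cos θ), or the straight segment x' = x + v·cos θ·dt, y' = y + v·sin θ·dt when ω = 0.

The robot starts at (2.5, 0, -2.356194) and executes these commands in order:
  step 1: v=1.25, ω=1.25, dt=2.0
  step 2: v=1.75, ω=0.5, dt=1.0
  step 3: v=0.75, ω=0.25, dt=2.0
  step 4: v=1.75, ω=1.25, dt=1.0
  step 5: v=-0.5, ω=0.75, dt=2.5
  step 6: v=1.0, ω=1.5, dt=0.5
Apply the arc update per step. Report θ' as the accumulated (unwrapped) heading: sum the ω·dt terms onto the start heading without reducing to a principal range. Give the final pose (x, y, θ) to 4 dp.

(6.5793, 1.4465, 5.0188)

step 1: θ'=0.1438 (R=1.0000) → pose (3.3504, -1.6968, 0.1438)
step 2: θ'=0.6438 (R=3.5000) → pose (4.9497, -1.0323, 0.6438)
step 3: θ'=1.1438 (R=3.0000) → pose (5.8796, 0.1248, 1.1438)
step 4: θ'=2.3938 (R=1.4000) → pose (5.5573, 1.7310, 2.3938)
step 5: θ'=4.2688 (R=-0.6667) → pose (6.6128, 1.9337, 4.2688)
step 6: θ'=5.0188 (R=0.6667) → pose (6.5793, 1.4465, 5.0188)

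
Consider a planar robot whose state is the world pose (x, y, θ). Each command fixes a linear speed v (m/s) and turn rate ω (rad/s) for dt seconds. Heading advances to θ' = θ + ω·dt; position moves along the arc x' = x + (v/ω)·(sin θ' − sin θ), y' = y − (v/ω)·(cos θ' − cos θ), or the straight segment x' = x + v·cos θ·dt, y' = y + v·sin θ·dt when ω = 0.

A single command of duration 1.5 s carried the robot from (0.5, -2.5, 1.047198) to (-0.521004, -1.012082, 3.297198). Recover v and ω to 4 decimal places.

Δθ = 3.297198 − 1.047198 = 2.250000
ω = Δθ/dt = 2.250000/1.5 = 1.5000
R = −Δy/(cos θ' − cos θ) = 1.0000
v = R·ω = 1.0000·1.5000 = 1.5000

v = 1.5000, ω = 1.5000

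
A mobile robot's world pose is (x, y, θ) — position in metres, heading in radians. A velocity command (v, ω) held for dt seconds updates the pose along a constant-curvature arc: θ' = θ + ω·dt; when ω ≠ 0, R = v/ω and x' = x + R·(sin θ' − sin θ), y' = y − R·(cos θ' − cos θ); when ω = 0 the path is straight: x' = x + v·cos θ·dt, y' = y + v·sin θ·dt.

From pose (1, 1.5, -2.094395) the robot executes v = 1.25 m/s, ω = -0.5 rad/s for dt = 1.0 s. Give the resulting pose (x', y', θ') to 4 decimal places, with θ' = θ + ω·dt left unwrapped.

θ' = -2.0944 + -0.5·1.0 = -2.5944
R = v/ω = 1.25/-0.5 = -2.5000
x' = 1 + -2.5000·(sin -2.5944 − sin -2.0944) = 0.1357
y' = 1.5 − -2.5000·(cos -2.5944 − cos -2.0944) = 0.6150

(0.1357, 0.6150, -2.5944)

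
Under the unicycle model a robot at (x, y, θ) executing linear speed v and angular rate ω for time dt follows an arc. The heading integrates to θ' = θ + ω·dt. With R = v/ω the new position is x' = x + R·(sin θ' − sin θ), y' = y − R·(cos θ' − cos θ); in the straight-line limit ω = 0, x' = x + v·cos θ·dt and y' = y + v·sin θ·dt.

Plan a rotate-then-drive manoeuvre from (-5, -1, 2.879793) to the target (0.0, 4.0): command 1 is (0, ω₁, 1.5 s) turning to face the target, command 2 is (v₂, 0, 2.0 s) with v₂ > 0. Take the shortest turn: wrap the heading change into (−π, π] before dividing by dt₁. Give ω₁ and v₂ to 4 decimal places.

ω₁ = -1.3963, v₂ = 3.5355

heading to target = atan2(4−-1, 0−-5) = 0.7854
Δθ = wrap(0.7854 − 2.8798) = -2.0944; ω₁ = Δθ/dt₁ = -1.3963
distance = √((0−-5)² + (4−-1)²) = 7.0711; v₂ = distance/dt₂ = 3.5355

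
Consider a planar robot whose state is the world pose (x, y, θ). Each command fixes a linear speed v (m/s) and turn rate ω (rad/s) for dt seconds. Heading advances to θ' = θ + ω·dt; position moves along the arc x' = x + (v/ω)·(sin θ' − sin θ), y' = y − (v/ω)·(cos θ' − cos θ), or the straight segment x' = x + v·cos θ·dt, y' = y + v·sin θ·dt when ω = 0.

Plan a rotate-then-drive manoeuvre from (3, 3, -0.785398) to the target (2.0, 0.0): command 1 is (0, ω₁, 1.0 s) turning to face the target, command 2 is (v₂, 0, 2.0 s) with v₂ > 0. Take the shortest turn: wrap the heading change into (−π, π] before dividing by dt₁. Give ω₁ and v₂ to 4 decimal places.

heading to target = atan2(0−3, 2−3) = -1.8925
Δθ = wrap(-1.8925 − -0.7854) = -1.1071; ω₁ = Δθ/dt₁ = -1.1071
distance = √((2−3)² + (0−3)²) = 3.1623; v₂ = distance/dt₂ = 1.5811

ω₁ = -1.1071, v₂ = 1.5811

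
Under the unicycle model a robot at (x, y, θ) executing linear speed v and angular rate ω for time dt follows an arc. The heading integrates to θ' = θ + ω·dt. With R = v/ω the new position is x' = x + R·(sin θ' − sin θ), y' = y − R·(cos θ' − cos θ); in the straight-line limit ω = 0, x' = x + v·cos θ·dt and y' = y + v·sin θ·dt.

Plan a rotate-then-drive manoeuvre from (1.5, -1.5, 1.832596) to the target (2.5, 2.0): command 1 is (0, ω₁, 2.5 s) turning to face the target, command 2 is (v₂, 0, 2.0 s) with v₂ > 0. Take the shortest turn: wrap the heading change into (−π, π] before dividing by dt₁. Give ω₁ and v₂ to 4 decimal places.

ω₁ = -0.2160, v₂ = 1.8200

heading to target = atan2(2−-1.5, 2.5−1.5) = 1.2925
Δθ = wrap(1.2925 − 1.8326) = -0.5401; ω₁ = Δθ/dt₁ = -0.2160
distance = √((2.5−1.5)² + (2−-1.5)²) = 3.6401; v₂ = distance/dt₂ = 1.8200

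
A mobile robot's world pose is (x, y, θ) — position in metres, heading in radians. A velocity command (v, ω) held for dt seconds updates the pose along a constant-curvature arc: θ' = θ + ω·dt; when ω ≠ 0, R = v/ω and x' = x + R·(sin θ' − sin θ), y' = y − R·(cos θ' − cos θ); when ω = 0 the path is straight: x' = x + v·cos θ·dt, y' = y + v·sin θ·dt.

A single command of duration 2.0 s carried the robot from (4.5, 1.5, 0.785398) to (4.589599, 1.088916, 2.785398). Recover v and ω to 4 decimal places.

Δθ = 2.785398 − 0.785398 = 2.000000
ω = Δθ/dt = 2.000000/2.0 = 1.0000
R = −Δy/(cos θ' − cos θ) = -0.2500
v = R·ω = -0.2500·1.0000 = -0.2500

v = -0.2500, ω = 1.0000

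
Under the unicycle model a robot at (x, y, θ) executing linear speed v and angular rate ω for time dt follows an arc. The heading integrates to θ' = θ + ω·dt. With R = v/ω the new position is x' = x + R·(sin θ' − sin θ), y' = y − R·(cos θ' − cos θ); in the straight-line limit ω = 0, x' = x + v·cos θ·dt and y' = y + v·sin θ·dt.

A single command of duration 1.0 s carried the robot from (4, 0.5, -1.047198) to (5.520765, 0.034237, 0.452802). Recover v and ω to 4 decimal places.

Δθ = 0.452802 − -1.047198 = 1.500000
ω = Δθ/dt = 1.500000/1.0 = 1.5000
R = Δx/(sin θ' − sin θ) = 1.1667
v = R·ω = 1.1667·1.5000 = 1.7500

v = 1.7500, ω = 1.5000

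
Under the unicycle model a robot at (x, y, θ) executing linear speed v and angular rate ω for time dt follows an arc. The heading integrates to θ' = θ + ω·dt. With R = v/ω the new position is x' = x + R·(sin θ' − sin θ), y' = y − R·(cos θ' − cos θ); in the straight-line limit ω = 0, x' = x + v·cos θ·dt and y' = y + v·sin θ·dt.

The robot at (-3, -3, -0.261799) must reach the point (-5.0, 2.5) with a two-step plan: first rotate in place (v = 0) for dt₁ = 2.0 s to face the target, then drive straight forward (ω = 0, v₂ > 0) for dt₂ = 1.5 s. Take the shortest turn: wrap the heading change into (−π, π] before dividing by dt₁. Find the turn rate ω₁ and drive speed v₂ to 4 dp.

heading to target = atan2(2.5−-3, -5−-3) = 1.9196
Δθ = wrap(1.9196 − -0.2618) = 2.1814; ω₁ = Δθ/dt₁ = 1.0907
distance = √((-5−-3)² + (2.5−-3)²) = 5.8523; v₂ = distance/dt₂ = 3.9016

ω₁ = 1.0907, v₂ = 3.9016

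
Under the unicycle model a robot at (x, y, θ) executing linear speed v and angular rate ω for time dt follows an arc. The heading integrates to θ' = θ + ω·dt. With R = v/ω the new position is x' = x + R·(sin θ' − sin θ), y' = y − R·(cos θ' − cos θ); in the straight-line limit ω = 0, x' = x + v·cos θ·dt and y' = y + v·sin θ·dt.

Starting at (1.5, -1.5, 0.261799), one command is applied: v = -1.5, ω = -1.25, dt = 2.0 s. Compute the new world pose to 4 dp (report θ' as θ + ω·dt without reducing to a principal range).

(0.2469, 0.4019, -2.2382)

θ' = 0.2618 + -1.25·2.0 = -2.2382
R = v/ω = -1.5/-1.25 = 1.2000
x' = 1.5 + 1.2000·(sin -2.2382 − sin 0.2618) = 0.2469
y' = -1.5 − 1.2000·(cos -2.2382 − cos 0.2618) = 0.4019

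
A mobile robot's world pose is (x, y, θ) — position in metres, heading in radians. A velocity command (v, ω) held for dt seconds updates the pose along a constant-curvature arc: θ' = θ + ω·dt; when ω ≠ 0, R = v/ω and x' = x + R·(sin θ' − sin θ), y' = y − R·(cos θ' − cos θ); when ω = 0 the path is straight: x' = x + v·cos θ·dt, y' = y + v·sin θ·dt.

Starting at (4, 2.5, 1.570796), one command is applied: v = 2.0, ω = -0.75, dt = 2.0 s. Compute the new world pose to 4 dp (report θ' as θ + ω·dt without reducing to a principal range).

θ' = 1.5708 + -0.75·2.0 = 0.0708
R = v/ω = 2.0/-0.75 = -2.6667
x' = 4 + -2.6667·(sin 0.0708 − sin 1.5708) = 6.4780
y' = 2.5 − -2.6667·(cos 0.0708 − cos 1.5708) = 5.1600

(6.4780, 5.1600, 0.0708)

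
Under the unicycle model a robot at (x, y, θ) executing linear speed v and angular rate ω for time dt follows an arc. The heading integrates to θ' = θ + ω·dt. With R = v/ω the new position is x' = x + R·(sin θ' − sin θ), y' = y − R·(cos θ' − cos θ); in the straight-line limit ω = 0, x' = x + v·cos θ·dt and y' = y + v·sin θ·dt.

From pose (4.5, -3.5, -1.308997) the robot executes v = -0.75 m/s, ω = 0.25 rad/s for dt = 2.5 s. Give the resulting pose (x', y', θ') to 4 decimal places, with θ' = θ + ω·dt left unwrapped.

(3.4979, -1.9513, -0.6840)

θ' = -1.3090 + 0.25·2.5 = -0.6840
R = v/ω = -0.75/0.25 = -3.0000
x' = 4.5 + -3.0000·(sin -0.6840 − sin -1.3090) = 3.4979
y' = -3.5 − -3.0000·(cos -0.6840 − cos -1.3090) = -1.9513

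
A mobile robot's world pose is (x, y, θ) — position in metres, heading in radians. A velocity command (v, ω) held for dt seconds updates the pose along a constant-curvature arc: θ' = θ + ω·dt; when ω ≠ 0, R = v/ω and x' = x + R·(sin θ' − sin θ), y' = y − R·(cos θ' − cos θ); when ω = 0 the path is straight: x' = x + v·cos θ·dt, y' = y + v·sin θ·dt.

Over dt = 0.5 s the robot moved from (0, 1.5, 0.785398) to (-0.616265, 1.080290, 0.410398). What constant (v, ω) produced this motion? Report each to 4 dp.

v = -1.5000, ω = -0.7500

Δθ = 0.410398 − 0.785398 = -0.375000
ω = Δθ/dt = -0.375000/0.5 = -0.7500
R = Δx/(sin θ' − sin θ) = 2.0000
v = R·ω = 2.0000·-0.7500 = -1.5000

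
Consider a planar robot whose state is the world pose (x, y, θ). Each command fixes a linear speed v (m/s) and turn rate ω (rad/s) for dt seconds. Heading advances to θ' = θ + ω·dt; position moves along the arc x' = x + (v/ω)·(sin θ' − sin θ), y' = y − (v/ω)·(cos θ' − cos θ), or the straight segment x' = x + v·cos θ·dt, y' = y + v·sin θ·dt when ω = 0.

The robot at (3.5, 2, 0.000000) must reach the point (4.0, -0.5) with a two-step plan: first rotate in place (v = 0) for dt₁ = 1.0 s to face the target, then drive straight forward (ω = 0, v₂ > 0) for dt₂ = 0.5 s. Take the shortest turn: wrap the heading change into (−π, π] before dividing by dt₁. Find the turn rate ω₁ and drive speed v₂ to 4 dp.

ω₁ = -1.3734, v₂ = 5.0990

heading to target = atan2(-0.5−2, 4−3.5) = -1.3734
Δθ = wrap(-1.3734 − 0.0000) = -1.3734; ω₁ = Δθ/dt₁ = -1.3734
distance = √((4−3.5)² + (-0.5−2)²) = 2.5495; v₂ = distance/dt₂ = 5.0990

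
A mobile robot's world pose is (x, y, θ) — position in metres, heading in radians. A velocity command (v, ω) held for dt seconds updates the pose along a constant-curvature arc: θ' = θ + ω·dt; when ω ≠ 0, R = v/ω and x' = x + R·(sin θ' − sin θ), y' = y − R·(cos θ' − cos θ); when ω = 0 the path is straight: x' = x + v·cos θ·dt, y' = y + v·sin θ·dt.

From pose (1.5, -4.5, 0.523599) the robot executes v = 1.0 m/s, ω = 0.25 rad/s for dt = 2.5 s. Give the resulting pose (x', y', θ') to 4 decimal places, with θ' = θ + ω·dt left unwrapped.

(3.1488, -2.6750, 1.1486)

θ' = 0.5236 + 0.25·2.5 = 1.1486
R = v/ω = 1.0/0.25 = 4.0000
x' = 1.5 + 4.0000·(sin 1.1486 − sin 0.5236) = 3.1488
y' = -4.5 − 4.0000·(cos 1.1486 − cos 0.5236) = -2.6750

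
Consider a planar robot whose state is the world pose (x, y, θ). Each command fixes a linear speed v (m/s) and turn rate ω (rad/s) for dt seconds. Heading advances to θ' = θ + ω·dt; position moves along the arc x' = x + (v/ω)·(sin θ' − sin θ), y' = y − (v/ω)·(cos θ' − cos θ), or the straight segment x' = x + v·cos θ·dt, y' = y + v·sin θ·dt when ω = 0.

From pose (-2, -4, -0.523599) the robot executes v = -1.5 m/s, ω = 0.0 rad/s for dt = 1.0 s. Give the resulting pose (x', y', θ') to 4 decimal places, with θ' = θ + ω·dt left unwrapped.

θ' = -0.5236 + 0.0·1.0 = -0.5236
ω = 0 → straight: x' = -2 + -1.5·cos(-0.5236)·1.0 = -3.2990
y' = -4 + -1.5·sin(-0.5236)·1.0 = -3.2500

(-3.2990, -3.2500, -0.5236)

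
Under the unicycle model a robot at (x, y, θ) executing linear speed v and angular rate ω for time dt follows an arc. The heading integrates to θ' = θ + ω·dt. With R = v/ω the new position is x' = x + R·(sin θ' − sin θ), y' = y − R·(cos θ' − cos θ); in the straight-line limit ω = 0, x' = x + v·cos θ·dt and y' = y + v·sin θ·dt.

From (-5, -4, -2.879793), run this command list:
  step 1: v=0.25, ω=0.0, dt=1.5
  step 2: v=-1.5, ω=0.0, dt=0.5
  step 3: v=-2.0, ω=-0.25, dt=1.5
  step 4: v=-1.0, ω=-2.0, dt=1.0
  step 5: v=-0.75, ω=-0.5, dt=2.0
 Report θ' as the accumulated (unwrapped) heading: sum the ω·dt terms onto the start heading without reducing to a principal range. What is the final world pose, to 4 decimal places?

(-2.5339, -5.1616, -6.2548)

step 1: θ'=-2.8798 (straight) → pose (-5.3622, -4.0971, -2.8798)
step 2: θ'=-2.8798 (straight) → pose (-4.6378, -3.9029, -2.8798)
step 3: θ'=-3.2548 (R=8.0000) → pose (-1.6636, -3.6816, -3.2548)
step 4: θ'=-5.2548 (R=0.5000) → pose (-1.2918, -4.4364, -5.2548)
step 5: θ'=-6.2548 (R=1.5000) → pose (-2.5339, -5.1616, -6.2548)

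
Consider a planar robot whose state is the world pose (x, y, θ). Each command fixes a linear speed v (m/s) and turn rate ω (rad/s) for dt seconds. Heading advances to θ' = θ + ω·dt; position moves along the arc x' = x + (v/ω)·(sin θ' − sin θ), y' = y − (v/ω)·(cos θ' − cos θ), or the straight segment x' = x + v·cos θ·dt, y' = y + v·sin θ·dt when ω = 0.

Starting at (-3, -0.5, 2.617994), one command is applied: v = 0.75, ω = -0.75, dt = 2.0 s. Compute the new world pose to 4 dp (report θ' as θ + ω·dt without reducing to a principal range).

(-3.3992, 0.8035, 1.1180)

θ' = 2.6180 + -0.75·2.0 = 1.1180
R = v/ω = 0.75/-0.75 = -1.0000
x' = -3 + -1.0000·(sin 1.1180 − sin 2.6180) = -3.3992
y' = -0.5 − -1.0000·(cos 1.1180 − cos 2.6180) = 0.8035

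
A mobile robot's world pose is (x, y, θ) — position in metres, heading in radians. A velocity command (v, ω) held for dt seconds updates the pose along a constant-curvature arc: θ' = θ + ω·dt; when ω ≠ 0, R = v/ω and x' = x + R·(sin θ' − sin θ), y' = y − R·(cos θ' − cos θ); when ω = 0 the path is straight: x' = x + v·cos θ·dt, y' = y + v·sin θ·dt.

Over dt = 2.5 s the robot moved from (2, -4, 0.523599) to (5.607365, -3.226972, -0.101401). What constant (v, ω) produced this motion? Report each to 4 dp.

v = 1.5000, ω = -0.2500

Δθ = -0.101401 − 0.523599 = -0.625000
ω = Δθ/dt = -0.625000/2.5 = -0.2500
R = Δx/(sin θ' − sin θ) = -6.0000
v = R·ω = -6.0000·-0.2500 = 1.5000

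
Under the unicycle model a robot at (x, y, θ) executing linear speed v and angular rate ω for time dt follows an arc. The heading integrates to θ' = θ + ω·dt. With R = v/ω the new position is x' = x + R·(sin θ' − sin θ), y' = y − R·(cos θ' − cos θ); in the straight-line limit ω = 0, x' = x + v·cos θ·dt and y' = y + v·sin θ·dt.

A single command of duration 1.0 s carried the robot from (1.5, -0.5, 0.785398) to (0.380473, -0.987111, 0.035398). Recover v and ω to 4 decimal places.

Δθ = 0.035398 − 0.785398 = -0.750000
ω = Δθ/dt = -0.750000/1.0 = -0.7500
R = Δx/(sin θ' − sin θ) = 1.6667
v = R·ω = 1.6667·-0.7500 = -1.2500

v = -1.2500, ω = -0.7500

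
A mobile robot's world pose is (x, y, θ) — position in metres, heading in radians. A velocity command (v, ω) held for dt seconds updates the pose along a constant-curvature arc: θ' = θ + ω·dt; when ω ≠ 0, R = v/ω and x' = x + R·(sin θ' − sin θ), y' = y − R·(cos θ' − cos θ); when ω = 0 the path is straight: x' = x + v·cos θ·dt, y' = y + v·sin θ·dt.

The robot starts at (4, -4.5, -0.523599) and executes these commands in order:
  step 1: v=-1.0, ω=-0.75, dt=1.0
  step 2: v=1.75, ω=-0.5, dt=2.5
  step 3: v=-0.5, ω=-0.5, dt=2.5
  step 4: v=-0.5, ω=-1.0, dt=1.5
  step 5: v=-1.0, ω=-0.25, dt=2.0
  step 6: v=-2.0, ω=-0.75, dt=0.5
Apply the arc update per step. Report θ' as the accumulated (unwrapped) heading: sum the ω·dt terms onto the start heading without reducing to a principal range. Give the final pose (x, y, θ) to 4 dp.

(0.9930, -9.9687, -6.1486)

step 1: θ'=-1.2736 (R=1.3333) → pose (3.3918, -3.7358, -1.2736)
step 2: θ'=-2.5236 (R=-3.5000) → pose (2.0731, -7.6133, -2.5236)
step 3: θ'=-3.7736 (R=1.0000) → pose (3.2433, -7.6215, -3.7736)
step 4: θ'=-5.2736 (R=0.5000) → pose (3.3712, -8.2911, -5.2736)
step 5: θ'=-5.7736 (R=4.0000) → pose (1.9360, -9.6540, -5.7736)
step 6: θ'=-6.1486 (R=2.6667) → pose (0.9930, -9.9687, -6.1486)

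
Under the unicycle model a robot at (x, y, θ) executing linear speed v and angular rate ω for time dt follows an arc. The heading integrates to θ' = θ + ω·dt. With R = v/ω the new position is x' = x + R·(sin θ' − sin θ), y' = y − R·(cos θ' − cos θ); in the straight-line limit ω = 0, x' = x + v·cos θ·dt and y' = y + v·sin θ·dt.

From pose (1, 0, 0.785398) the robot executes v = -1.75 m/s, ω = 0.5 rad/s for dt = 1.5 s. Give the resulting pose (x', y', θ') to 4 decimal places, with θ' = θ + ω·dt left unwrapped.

(-0.0229, -2.3510, 1.5354)

θ' = 0.7854 + 0.5·1.5 = 1.5354
R = v/ω = -1.75/0.5 = -3.5000
x' = 1 + -3.5000·(sin 1.5354 − sin 0.7854) = -0.0229
y' = 0 − -3.5000·(cos 1.5354 − cos 0.7854) = -2.3510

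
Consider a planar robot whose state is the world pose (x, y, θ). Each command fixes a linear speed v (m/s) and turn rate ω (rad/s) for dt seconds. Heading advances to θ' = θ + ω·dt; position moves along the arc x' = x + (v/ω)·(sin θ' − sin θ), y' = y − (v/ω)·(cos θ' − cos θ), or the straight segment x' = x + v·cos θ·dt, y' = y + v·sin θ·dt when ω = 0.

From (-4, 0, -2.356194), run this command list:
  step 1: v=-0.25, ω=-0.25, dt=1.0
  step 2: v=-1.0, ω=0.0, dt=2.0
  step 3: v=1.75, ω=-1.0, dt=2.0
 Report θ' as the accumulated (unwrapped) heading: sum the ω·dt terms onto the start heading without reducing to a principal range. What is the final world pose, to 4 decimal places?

(-4.7159, 2.4929, -4.6062)

step 1: θ'=-2.6062 (R=1.0000) → pose (-3.8031, 0.1530, -2.6062)
step 2: θ'=-2.6062 (straight) → pose (-2.0829, 1.1733, -2.6062)
step 3: θ'=-4.6062 (R=-1.7500) → pose (-4.7159, 2.4929, -4.6062)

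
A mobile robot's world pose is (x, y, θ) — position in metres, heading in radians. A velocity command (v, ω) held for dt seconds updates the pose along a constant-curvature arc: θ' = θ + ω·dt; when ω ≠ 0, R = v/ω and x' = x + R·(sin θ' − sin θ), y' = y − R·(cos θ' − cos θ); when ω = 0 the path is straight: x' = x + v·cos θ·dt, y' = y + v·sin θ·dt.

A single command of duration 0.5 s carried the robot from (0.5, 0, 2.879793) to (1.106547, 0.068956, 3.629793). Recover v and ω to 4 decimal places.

Δθ = 3.629793 − 2.879793 = 0.750000
ω = Δθ/dt = 0.750000/0.5 = 1.5000
R = Δx/(sin θ' − sin θ) = -0.8333
v = R·ω = -0.8333·1.5000 = -1.2500

v = -1.2500, ω = 1.5000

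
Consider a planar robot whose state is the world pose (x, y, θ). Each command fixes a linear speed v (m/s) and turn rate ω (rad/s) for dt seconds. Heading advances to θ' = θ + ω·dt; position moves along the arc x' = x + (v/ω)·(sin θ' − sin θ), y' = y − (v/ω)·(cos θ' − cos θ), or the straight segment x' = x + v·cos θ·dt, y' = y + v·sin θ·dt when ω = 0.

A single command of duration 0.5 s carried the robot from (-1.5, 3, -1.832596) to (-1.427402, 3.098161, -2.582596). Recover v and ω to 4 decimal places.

v = -0.2500, ω = -1.5000

Δθ = -2.582596 − -1.832596 = -0.750000
ω = Δθ/dt = -0.750000/0.5 = -1.5000
R = −Δy/(cos θ' − cos θ) = 0.1667
v = R·ω = 0.1667·-1.5000 = -0.2500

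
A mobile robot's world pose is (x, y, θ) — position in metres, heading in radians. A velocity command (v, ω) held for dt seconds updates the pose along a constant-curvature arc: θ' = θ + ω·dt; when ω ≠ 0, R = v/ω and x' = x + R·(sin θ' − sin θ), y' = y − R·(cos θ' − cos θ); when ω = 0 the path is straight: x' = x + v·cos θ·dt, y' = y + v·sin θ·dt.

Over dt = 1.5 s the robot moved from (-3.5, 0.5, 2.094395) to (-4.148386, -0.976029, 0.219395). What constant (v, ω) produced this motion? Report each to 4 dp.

v = -1.2500, ω = -1.2500

Δθ = 0.219395 − 2.094395 = -1.875000
ω = Δθ/dt = -1.875000/1.5 = -1.2500
R = −Δy/(cos θ' − cos θ) = 1.0000
v = R·ω = 1.0000·-1.2500 = -1.2500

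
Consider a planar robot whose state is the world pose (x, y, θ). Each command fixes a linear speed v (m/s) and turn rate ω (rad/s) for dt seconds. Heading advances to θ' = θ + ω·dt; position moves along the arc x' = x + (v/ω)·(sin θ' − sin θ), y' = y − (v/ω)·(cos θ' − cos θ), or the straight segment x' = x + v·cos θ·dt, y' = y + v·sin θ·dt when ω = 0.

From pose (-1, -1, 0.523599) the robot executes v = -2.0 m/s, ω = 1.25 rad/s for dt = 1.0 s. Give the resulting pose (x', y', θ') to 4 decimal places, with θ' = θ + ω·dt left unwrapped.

(-1.7672, -2.7079, 1.7736)

θ' = 0.5236 + 1.25·1.0 = 1.7736
R = v/ω = -2.0/1.25 = -1.6000
x' = -1 + -1.6000·(sin 1.7736 − sin 0.5236) = -1.7672
y' = -1 − -1.6000·(cos 1.7736 − cos 0.5236) = -2.7079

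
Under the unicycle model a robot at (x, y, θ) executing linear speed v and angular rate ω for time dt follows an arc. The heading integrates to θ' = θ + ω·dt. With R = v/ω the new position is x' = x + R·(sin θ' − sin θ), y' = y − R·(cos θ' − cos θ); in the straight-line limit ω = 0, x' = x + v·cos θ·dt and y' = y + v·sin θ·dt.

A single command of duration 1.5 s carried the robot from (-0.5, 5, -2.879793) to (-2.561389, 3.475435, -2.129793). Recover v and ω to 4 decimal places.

Δθ = -2.129793 − -2.879793 = 0.750000
ω = Δθ/dt = 0.750000/1.5 = 0.5000
R = Δx/(sin θ' − sin θ) = 3.5000
v = R·ω = 3.5000·0.5000 = 1.7500

v = 1.7500, ω = 0.5000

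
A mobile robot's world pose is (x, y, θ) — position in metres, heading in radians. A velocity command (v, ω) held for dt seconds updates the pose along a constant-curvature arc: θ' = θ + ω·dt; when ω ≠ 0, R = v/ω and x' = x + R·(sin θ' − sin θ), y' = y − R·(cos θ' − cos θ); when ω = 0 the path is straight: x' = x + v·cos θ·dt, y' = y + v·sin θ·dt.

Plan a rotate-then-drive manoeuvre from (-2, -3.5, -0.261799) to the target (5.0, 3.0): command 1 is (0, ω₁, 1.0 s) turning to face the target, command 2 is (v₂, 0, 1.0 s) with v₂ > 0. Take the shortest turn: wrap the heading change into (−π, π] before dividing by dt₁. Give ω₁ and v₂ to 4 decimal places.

heading to target = atan2(3−-3.5, 5−-2) = 0.7484
Δθ = wrap(0.7484 − -0.2618) = 1.0102; ω₁ = Δθ/dt₁ = 1.0102
distance = √((5−-2)² + (3−-3.5)²) = 9.5525; v₂ = distance/dt₂ = 9.5525

ω₁ = 1.0102, v₂ = 9.5525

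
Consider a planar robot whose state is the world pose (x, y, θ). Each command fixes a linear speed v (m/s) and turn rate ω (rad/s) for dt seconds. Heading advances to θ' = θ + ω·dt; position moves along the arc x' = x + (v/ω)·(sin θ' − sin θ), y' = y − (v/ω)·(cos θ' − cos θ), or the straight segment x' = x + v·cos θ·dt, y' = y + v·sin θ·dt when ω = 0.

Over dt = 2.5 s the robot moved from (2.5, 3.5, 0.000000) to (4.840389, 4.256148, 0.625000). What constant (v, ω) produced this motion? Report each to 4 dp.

v = 1.0000, ω = 0.2500

Δθ = 0.625000 − 0.000000 = 0.625000
ω = Δθ/dt = 0.625000/2.5 = 0.2500
R = Δx/(sin θ' − sin θ) = 4.0000
v = R·ω = 4.0000·0.2500 = 1.0000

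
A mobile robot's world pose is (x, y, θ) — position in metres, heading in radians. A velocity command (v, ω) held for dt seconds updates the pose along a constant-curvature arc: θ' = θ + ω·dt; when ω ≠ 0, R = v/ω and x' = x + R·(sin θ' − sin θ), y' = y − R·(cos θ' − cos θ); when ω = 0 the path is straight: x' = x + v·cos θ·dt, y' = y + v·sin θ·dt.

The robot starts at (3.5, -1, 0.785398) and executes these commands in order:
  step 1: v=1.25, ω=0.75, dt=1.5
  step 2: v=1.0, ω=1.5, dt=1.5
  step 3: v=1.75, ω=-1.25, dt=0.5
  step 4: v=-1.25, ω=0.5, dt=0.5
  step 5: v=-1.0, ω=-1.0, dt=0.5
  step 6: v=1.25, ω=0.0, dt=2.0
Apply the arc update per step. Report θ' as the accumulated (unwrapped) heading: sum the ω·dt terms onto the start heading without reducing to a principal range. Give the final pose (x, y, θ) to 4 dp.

step 1: θ'=1.9104 (R=1.6667) → pose (3.8930, 0.7337, 1.9104)
step 2: θ'=4.1604 (R=0.6667) → pose (2.6967, 0.8612, 4.1604)
step 3: θ'=3.5354 (R=-1.4000) → pose (2.0418, 0.3025, 3.5354)
step 4: θ'=3.7854 (R=-2.5000) → pose (2.5832, 0.6116, 3.7854)
step 5: θ'=3.2854 (R=1.0000) → pose (3.0401, 0.8015, 3.2854)
step 6: θ'=3.2854 (straight) → pose (0.5659, 0.4432, 3.2854)

(0.5659, 0.4432, 3.2854)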